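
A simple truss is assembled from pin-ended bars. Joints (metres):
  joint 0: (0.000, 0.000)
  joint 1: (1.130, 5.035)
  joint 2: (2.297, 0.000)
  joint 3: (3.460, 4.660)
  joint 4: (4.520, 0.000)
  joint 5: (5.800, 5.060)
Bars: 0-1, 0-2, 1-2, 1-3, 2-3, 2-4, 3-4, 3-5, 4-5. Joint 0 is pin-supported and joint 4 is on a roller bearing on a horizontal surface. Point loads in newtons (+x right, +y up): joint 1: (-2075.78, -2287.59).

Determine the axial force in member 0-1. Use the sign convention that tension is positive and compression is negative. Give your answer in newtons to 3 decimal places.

-4128.178

N=6 nodes, M=9 members, R=3 reactions → 2N=12, M+R=12
member 0 (0-1): L=5.1602, (cx,cy)=(0.2190,0.9757)
member 1 (0-2): L=2.2970, (cx,cy)=(1.0000,0.0000)
member 2 (1-2): L=5.1685, (cx,cy)=(0.2258,-0.9742)
member 3 (1-3): L=2.3600, (cx,cy)=(0.9873,-0.1589)
member 4 (2-3): L=4.8029, (cx,cy)=(0.2421,0.9702)
member 5 (2-4): L=2.2230, (cx,cy)=(1.0000,0.0000)
member 6 (3-4): L=4.7790, (cx,cy)=(0.2218,-0.9751)
member 7 (3-5): L=2.3739, (cx,cy)=(0.9857,0.1685)
member 8 (4-5): L=5.2194, (cx,cy)=(0.2452,0.9695)
solve A·x = −loads:
  F[0-1] = -4128.1781 N (compression)
  F[0-2] = -1171.7839 N (compression)
  F[1-2] = +1654.6621 N (tension)
  F[1-3] = +808.4458 N (tension)
  F[2-3] = -1661.3731 N (compression)
  F[2-4] = -395.8833 N (compression)
  F[3-4] = +1784.8504 N (tension)
  F[3-5] = +0.0000 N (tension)
  F[4-5] = -0.0000 N (compression)
  Rx@0 = +2075.7800 N
  Ry@0 = +4027.9828 N
  Ry@4 = -1740.3928 N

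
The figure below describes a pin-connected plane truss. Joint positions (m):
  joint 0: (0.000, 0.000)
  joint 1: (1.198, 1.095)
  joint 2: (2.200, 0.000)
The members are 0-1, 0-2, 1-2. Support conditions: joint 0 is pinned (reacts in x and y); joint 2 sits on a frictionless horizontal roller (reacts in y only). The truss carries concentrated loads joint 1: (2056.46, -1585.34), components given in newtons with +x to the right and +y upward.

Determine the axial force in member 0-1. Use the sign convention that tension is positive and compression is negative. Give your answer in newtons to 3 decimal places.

N=3 nodes, M=3 members, R=3 reactions → 2N=6, M+R=6
member 0 (0-1): L=1.6230, (cx,cy)=(0.7381,0.6747)
member 1 (0-2): L=2.2000, (cx,cy)=(1.0000,0.0000)
member 2 (1-2): L=1.4843, (cx,cy)=(0.6751,-0.7377)
solve A·x = −loads:
  F[0-1] = +446.8981 N (tension)
  F[0-2] = +1726.5933 N (tension)
  F[1-2] = -2557.5988 N (compression)
  Rx@0 = -2056.4600 N
  Ry@0 = -301.5059 N
  Ry@2 = +1886.8459 N

446.898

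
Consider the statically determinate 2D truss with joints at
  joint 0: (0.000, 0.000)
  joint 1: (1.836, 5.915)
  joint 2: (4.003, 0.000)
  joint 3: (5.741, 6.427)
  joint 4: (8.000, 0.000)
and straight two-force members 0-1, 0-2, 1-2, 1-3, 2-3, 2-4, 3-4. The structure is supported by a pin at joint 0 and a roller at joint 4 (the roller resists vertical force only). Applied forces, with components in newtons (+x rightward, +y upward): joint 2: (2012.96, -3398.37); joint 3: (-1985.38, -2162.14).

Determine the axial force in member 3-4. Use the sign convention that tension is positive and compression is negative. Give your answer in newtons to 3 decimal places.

N=5 nodes, M=7 members, R=3 reactions → 2N=10, M+R=10
member 0 (0-1): L=6.1934, (cx,cy)=(0.2964,0.9550)
member 1 (0-2): L=4.0030, (cx,cy)=(1.0000,0.0000)
member 2 (1-2): L=6.2995, (cx,cy)=(0.3440,-0.9390)
member 3 (1-3): L=3.9384, (cx,cy)=(0.9915,0.1300)
member 4 (2-3): L=6.6579, (cx,cy)=(0.2610,0.9653)
member 5 (2-4): L=3.9970, (cx,cy)=(1.0000,0.0000)
member 6 (3-4): L=6.8124, (cx,cy)=(0.3316,-0.9434)
solve A·x = −loads:
  F[0-1] = -4087.1680 N (compression)
  F[0-2] = +1239.2002 N (tension)
  F[1-2] = +3805.1934 N (tension)
  F[1-3] = -2542.1728 N (compression)
  F[2-3] = -180.8650 N (compression)
  F[2-4] = +582.4334 N (tension)
  F[3-4] = -1756.4390 N (compression)
  Rx@0 = -27.5800 N
  Ry@0 = +3903.4496 N
  Ry@4 = +1657.0604 N

-1756.439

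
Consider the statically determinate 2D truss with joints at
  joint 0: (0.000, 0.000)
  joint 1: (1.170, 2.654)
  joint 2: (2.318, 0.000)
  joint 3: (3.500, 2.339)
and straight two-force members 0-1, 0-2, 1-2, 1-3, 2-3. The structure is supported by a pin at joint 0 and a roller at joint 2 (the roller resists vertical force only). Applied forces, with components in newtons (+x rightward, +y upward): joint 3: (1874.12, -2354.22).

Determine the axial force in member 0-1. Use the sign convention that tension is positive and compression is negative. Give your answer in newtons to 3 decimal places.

N=4 nodes, M=5 members, R=3 reactions → 2N=8, M+R=8
member 0 (0-1): L=2.9005, (cx,cy)=(0.4034,0.9150)
member 1 (0-2): L=2.3180, (cx,cy)=(1.0000,0.0000)
member 2 (1-2): L=2.8916, (cx,cy)=(0.3970,-0.9178)
member 3 (1-3): L=2.3512, (cx,cy)=(0.9910,-0.1340)
member 4 (2-3): L=2.6207, (cx,cy)=(0.4510,0.8925)
solve A·x = −loads:
  F[0-1] = +3378.6517 N (tension)
  F[0-2] = +511.2208 N (tension)
  F[1-2] = -3790.8308 N (compression)
  F[1-3] = +2893.9702 N (tension)
  F[2-3] = -2203.3363 N (compression)
  Rx@0 = -1874.1200 N
  Ry@0 = -3091.5680 N
  Ry@2 = +5445.7880 N

3378.652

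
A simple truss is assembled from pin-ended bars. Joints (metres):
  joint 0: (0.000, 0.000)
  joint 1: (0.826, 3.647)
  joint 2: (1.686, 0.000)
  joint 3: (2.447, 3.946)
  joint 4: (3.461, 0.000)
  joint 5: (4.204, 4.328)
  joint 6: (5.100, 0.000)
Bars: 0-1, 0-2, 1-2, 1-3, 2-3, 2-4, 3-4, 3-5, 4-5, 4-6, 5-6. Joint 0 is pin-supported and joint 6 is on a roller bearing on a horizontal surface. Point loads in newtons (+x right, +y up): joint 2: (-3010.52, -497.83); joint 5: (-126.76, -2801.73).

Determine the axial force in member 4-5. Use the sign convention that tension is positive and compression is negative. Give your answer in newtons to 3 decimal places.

N=7 nodes, M=11 members, R=3 reactions → 2N=14, M+R=14
member 0 (0-1): L=3.7394, (cx,cy)=(0.2209,0.9753)
member 1 (0-2): L=1.6860, (cx,cy)=(1.0000,0.0000)
member 2 (1-2): L=3.7470, (cx,cy)=(0.2295,-0.9733)
member 3 (1-3): L=1.6483, (cx,cy)=(0.9834,0.1814)
member 4 (2-3): L=4.0187, (cx,cy)=(0.1894,0.9819)
member 5 (2-4): L=1.7750, (cx,cy)=(1.0000,0.0000)
member 6 (3-4): L=4.0742, (cx,cy)=(0.2489,-0.9685)
member 7 (3-5): L=1.7980, (cx,cy)=(0.9772,0.2125)
member 8 (4-5): L=4.3913, (cx,cy)=(0.1692,0.9856)
member 9 (4-6): L=1.6390, (cx,cy)=(1.0000,0.0000)
member 10 (5-6): L=4.4198, (cx,cy)=(0.2027,-0.9792)
solve A·x = −loads:
  F[0-1] = -956.6827 N (compression)
  F[0-2] = -2925.9556 N (compression)
  F[1-2] = +880.3031 N (tension)
  F[1-3] = -420.3407 N (compression)
  F[2-3] = -365.5881 N (compression)
  F[2-4] = +355.8367 N (tension)
  F[3-4] = +322.9827 N (tension)
  F[3-5] = -576.1340 N (compression)
  F[4-5] = -317.3957 N (compression)
  F[4-6] = +489.9243 N (tension)
  F[5-6] = -2416.6902 N (compression)
  Rx@0 = +3137.2800 N
  Ry@0 = +933.0508 N
  Ry@6 = +2366.5092 N

-317.396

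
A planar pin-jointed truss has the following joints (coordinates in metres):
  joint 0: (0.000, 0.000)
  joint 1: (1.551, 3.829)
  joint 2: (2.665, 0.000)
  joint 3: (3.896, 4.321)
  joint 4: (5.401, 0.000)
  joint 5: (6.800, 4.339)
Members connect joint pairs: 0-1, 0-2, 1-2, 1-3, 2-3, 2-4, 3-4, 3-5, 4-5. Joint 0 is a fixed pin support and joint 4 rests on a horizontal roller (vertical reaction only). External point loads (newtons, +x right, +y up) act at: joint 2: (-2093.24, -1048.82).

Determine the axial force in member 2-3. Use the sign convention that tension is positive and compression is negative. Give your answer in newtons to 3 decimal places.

614.139

N=6 nodes, M=9 members, R=3 reactions → 2N=12, M+R=12
member 0 (0-1): L=4.1312, (cx,cy)=(0.3754,0.9268)
member 1 (0-2): L=2.6650, (cx,cy)=(1.0000,0.0000)
member 2 (1-2): L=3.9878, (cx,cy)=(0.2794,-0.9602)
member 3 (1-3): L=2.3961, (cx,cy)=(0.9787,0.2053)
member 4 (2-3): L=4.4929, (cx,cy)=(0.2740,0.9617)
member 5 (2-4): L=2.7360, (cx,cy)=(1.0000,0.0000)
member 6 (3-4): L=4.5756, (cx,cy)=(0.3289,-0.9444)
member 7 (3-5): L=2.9041, (cx,cy)=(1.0000,0.0062)
member 8 (4-5): L=4.5590, (cx,cy)=(0.3069,0.9518)
solve A·x = −loads:
  F[0-1] = -573.2368 N (compression)
  F[0-2] = -1878.0266 N (compression)
  F[1-2] = +477.1798 N (tension)
  F[1-3] = -356.1040 N (compression)
  F[2-3] = +614.1386 N (tension)
  F[2-4] = +180.2504 N (tension)
  F[3-4] = -548.0085 N (compression)
  F[3-5] = +0.0000 N (tension)
  F[4-5] = +0.0000 N (tension)
  Rx@0 = +2093.2400 N
  Ry@0 = +531.3037 N
  Ry@4 = +517.5163 N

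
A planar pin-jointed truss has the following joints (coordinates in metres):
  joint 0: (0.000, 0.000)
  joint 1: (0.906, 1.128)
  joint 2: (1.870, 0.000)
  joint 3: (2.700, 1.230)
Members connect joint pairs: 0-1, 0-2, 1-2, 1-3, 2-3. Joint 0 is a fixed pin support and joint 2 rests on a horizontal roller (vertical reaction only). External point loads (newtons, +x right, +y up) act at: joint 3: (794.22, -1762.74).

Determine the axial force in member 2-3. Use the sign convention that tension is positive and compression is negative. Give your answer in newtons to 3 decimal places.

-2268.024

N=4 nodes, M=5 members, R=3 reactions → 2N=8, M+R=8
member 0 (0-1): L=1.4468, (cx,cy)=(0.6262,0.7797)
member 1 (0-2): L=1.8700, (cx,cy)=(1.0000,0.0000)
member 2 (1-2): L=1.4838, (cx,cy)=(0.6497,-0.7602)
member 3 (1-3): L=1.7969, (cx,cy)=(0.9984,0.0568)
member 4 (2-3): L=1.4838, (cx,cy)=(0.5594,0.8289)
solve A·x = −loads:
  F[0-1] = +1673.5562 N (tension)
  F[0-2] = -253.7794 N (compression)
  F[1-2] = -1562.0845 N (compression)
  F[1-3] = +2066.1870 N (tension)
  F[2-3] = -2268.0243 N (compression)
  Rx@0 = -794.2200 N
  Ry@0 = -1304.7940 N
  Ry@2 = +3067.5340 N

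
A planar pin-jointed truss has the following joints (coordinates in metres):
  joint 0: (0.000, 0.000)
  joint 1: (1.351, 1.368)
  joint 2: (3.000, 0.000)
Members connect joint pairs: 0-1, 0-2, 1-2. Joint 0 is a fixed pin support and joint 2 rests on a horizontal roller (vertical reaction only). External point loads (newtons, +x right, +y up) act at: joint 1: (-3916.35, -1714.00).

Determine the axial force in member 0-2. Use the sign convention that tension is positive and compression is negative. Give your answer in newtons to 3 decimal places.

-1222.266

N=3 nodes, M=3 members, R=3 reactions → 2N=6, M+R=6
member 0 (0-1): L=1.9227, (cx,cy)=(0.7027,0.7115)
member 1 (0-2): L=3.0000, (cx,cy)=(1.0000,0.0000)
member 2 (1-2): L=2.1426, (cx,cy)=(0.7696,-0.6385)
solve A·x = −loads:
  F[0-1] = -3834.0561 N (compression)
  F[0-2] = -1222.2661 N (compression)
  F[1-2] = +1588.1116 N (tension)
  Rx@0 = +3916.3500 N
  Ry@0 = +2727.9843 N
  Ry@2 = -1013.9843 N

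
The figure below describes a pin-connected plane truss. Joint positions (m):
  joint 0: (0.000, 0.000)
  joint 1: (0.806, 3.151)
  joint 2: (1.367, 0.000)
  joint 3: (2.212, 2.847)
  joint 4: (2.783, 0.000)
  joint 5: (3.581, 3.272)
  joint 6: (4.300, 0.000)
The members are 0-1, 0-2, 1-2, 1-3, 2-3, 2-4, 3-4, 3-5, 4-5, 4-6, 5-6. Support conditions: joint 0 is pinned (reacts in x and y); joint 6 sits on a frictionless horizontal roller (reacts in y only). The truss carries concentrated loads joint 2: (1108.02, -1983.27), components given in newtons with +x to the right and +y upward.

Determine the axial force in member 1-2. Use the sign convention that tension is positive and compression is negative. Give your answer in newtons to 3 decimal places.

N=7 nodes, M=11 members, R=3 reactions → 2N=14, M+R=14
member 0 (0-1): L=3.2525, (cx,cy)=(0.2478,0.9688)
member 1 (0-2): L=1.3670, (cx,cy)=(1.0000,0.0000)
member 2 (1-2): L=3.2006, (cx,cy)=(0.1753,-0.9845)
member 3 (1-3): L=1.4385, (cx,cy)=(0.9774,-0.2113)
member 4 (2-3): L=2.9698, (cx,cy)=(0.2845,0.9587)
member 5 (2-4): L=1.4160, (cx,cy)=(1.0000,0.0000)
member 6 (3-4): L=2.9037, (cx,cy)=(0.1966,-0.9805)
member 7 (3-5): L=1.4335, (cx,cy)=(0.9550,0.2965)
member 8 (4-5): L=3.3679, (cx,cy)=(0.2369,0.9715)
member 9 (4-6): L=1.5170, (cx,cy)=(1.0000,0.0000)
member 10 (5-6): L=3.3501, (cx,cy)=(0.2146,-0.9767)
solve A·x = −loads:
  F[0-1] = -1396.3291 N (compression)
  F[0-2] = +1454.0487 N (tension)
  F[1-2] = +1508.0948 N (tension)
  F[1-3] = -624.4754 N (compression)
  F[2-3] = +520.0179 N (tension)
  F[2-4] = +462.4076 N (tension)
  F[3-4] = -743.1888 N (compression)
  F[3-5] = -331.1521 N (compression)
  F[4-5] = +750.0359 N (tension)
  F[4-6] = +138.5471 N (tension)
  F[5-6] = -645.5383 N (compression)
  Rx@0 = -1108.0200 N
  Ry@0 = +1352.7746 N
  Ry@6 = +630.4954 N

1508.095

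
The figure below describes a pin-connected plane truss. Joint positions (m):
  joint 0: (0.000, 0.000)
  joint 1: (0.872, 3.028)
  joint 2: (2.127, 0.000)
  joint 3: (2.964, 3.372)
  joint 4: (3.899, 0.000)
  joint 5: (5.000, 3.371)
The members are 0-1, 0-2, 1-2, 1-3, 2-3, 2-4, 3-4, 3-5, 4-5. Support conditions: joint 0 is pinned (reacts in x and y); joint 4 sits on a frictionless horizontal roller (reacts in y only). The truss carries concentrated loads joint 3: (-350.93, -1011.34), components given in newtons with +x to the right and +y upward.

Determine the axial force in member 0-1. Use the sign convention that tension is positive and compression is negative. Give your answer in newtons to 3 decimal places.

N=6 nodes, M=9 members, R=3 reactions → 2N=12, M+R=12
member 0 (0-1): L=3.1511, (cx,cy)=(0.2767,0.9609)
member 1 (0-2): L=2.1270, (cx,cy)=(1.0000,0.0000)
member 2 (1-2): L=3.2778, (cx,cy)=(0.3829,-0.9238)
member 3 (1-3): L=2.1201, (cx,cy)=(0.9867,0.1623)
member 4 (2-3): L=3.4743, (cx,cy)=(0.2409,0.9705)
member 5 (2-4): L=1.7720, (cx,cy)=(1.0000,0.0000)
member 6 (3-4): L=3.4992, (cx,cy)=(0.2672,-0.9636)
member 7 (3-5): L=2.0360, (cx,cy)=(1.0000,-0.0005)
member 8 (4-5): L=3.5462, (cx,cy)=(0.3105,0.9506)
solve A·x = −loads:
  F[0-1] = -568.2121 N (compression)
  F[0-2] = -193.6873 N (compression)
  F[1-2] = +527.1465 N (tension)
  F[1-3] = -363.8996 N (compression)
  F[2-3] = -501.7545 N (compression)
  F[2-4] = +129.0251 N (tension)
  F[3-4] = -482.8753 N (compression)
  F[3-5] = +0.0000 N (tension)
  F[4-5] = -0.0000 N (compression)
  Rx@0 = +350.9300 N
  Ry@0 = +546.0218 N
  Ry@4 = +465.3182 N

-568.212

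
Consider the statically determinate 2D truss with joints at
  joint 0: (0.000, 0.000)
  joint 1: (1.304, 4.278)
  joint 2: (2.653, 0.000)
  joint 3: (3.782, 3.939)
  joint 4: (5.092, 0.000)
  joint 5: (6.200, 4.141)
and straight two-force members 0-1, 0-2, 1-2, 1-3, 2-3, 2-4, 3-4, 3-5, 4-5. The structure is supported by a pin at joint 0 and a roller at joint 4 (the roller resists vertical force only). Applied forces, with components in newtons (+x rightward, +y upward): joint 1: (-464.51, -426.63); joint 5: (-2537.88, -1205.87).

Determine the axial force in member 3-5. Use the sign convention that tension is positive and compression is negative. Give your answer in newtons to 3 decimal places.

-2273.769

N=6 nodes, M=9 members, R=3 reactions → 2N=12, M+R=12
member 0 (0-1): L=4.4723, (cx,cy)=(0.2916,0.9565)
member 1 (0-2): L=2.6530, (cx,cy)=(1.0000,0.0000)
member 2 (1-2): L=4.4857, (cx,cy)=(0.3007,-0.9537)
member 3 (1-3): L=2.5011, (cx,cy)=(0.9908,-0.1355)
member 4 (2-3): L=4.0976, (cx,cy)=(0.2755,0.9613)
member 5 (2-4): L=2.4390, (cx,cy)=(1.0000,0.0000)
member 6 (3-4): L=4.1511, (cx,cy)=(0.3156,-0.9489)
member 7 (3-5): L=2.4264, (cx,cy)=(0.9965,0.0833)
member 8 (4-5): L=4.2867, (cx,cy)=(0.2585,0.9660)
solve A·x = −loads:
  F[0-1] = -2623.1091 N (compression)
  F[0-2] = -2237.5678 N (compression)
  F[1-2] = +2327.0519 N (tension)
  F[1-3] = -1009.4574 N (compression)
  F[2-3] = -2308.6878 N (compression)
  F[2-4] = -901.6327 N (compression)
  F[3-4] = +1995.1646 N (tension)
  F[3-5] = -2273.7689 N (compression)
  F[4-5] = -1052.3393 N (compression)
  Rx@0 = +3002.3900 N
  Ry@0 = +2509.1330 N
  Ry@4 = -876.6330 N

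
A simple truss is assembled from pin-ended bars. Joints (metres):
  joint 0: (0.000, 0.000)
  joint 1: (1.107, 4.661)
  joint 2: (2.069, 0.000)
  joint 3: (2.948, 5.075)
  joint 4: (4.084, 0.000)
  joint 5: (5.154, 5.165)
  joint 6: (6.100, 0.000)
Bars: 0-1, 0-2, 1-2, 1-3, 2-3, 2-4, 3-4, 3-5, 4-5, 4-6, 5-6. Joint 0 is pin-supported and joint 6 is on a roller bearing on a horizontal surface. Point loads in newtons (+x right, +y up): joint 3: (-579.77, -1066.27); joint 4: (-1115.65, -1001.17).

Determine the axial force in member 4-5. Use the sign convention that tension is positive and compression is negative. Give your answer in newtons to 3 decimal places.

N=7 nodes, M=11 members, R=3 reactions → 2N=14, M+R=14
member 0 (0-1): L=4.7907, (cx,cy)=(0.2311,0.9729)
member 1 (0-2): L=2.0690, (cx,cy)=(1.0000,0.0000)
member 2 (1-2): L=4.7592, (cx,cy)=(0.2021,-0.9794)
member 3 (1-3): L=1.8870, (cx,cy)=(0.9756,0.2194)
member 4 (2-3): L=5.1506, (cx,cy)=(0.1707,0.9853)
member 5 (2-4): L=2.0150, (cx,cy)=(1.0000,0.0000)
member 6 (3-4): L=5.2006, (cx,cy)=(0.2184,-0.9759)
member 7 (3-5): L=2.2078, (cx,cy)=(0.9992,0.0408)
member 8 (4-5): L=5.2747, (cx,cy)=(0.2029,0.9792)
member 9 (4-6): L=2.0160, (cx,cy)=(1.0000,0.0000)
member 10 (5-6): L=5.2509, (cx,cy)=(0.1802,-0.9836)
solve A·x = −loads:
  F[0-1] = -1402.1401 N (compression)
  F[0-2] = -1371.4206 N (compression)
  F[1-2] = +1260.0659 N (tension)
  F[1-3] = -593.1524 N (compression)
  F[2-3] = -1252.4291 N (compression)
  F[2-4] = -902.9787 N (compression)
  F[3-4] = +293.7215 N (tension)
  F[3-5] = -277.0612 N (compression)
  F[4-5] = +729.7134 N (tension)
  F[4-6] = +128.8039 N (tension)
  F[5-6] = -714.9458 N (compression)
  Rx@0 = +1695.4200 N
  Ry@0 = +1364.1925 N
  Ry@6 = +703.2475 N

729.713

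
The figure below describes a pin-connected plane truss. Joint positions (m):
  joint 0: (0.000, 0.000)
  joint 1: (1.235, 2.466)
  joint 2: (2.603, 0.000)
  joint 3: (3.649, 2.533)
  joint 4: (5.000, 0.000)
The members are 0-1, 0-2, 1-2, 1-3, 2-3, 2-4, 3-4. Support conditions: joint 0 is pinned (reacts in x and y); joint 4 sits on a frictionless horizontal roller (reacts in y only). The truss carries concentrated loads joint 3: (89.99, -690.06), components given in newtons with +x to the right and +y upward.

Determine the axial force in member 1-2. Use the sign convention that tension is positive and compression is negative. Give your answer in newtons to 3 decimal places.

N=5 nodes, M=7 members, R=3 reactions → 2N=10, M+R=10
member 0 (0-1): L=2.7580, (cx,cy)=(0.4478,0.8941)
member 1 (0-2): L=2.6030, (cx,cy)=(1.0000,0.0000)
member 2 (1-2): L=2.8200, (cx,cy)=(0.4851,-0.8745)
member 3 (1-3): L=2.4149, (cx,cy)=(0.9996,0.0277)
member 4 (2-3): L=2.7405, (cx,cy)=(0.3817,0.9243)
member 5 (2-4): L=2.3970, (cx,cy)=(1.0000,0.0000)
member 6 (3-4): L=2.8708, (cx,cy)=(0.4706,-0.8823)
solve A·x = −loads:
  F[0-1] = -157.5433 N (compression)
  F[0-2] = +160.5369 N (tension)
  F[1-2] = +156.4408 N (tension)
  F[1-3] = -146.4929 N (compression)
  F[2-3] = -148.0062 N (compression)
  F[2-4] = +292.9183 N (tension)
  F[3-4] = -622.4275 N (compression)
  Rx@0 = -89.9900 N
  Ry@0 = +140.8653 N
  Ry@4 = +549.1947 N

156.441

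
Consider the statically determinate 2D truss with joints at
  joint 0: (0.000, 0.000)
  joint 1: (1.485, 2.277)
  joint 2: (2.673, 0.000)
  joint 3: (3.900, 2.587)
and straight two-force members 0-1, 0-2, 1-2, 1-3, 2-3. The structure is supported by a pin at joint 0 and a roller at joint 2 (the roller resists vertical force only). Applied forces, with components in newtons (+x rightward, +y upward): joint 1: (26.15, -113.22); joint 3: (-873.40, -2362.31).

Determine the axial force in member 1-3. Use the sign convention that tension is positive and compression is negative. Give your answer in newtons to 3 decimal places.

N=4 nodes, M=5 members, R=3 reactions → 2N=8, M+R=8
member 0 (0-1): L=2.7184, (cx,cy)=(0.5463,0.8376)
member 1 (0-2): L=2.6730, (cx,cy)=(1.0000,0.0000)
member 2 (1-2): L=2.5683, (cx,cy)=(0.4626,-0.8866)
member 3 (1-3): L=2.4348, (cx,cy)=(0.9919,0.1273)
member 4 (2-3): L=2.8632, (cx,cy)=(0.4285,0.9035)
solve A·x = −loads:
  F[0-1] = +251.9534 N (tension)
  F[0-2] = -984.8840 N (compression)
  F[1-2] = -327.6541 N (compression)
  F[1-3] = +265.2039 N (tension)
  F[2-3] = -2651.9215 N (compression)
  Rx@0 = +847.2500 N
  Ry@0 = -211.0388 N
  Ry@2 = +2686.5688 N

265.204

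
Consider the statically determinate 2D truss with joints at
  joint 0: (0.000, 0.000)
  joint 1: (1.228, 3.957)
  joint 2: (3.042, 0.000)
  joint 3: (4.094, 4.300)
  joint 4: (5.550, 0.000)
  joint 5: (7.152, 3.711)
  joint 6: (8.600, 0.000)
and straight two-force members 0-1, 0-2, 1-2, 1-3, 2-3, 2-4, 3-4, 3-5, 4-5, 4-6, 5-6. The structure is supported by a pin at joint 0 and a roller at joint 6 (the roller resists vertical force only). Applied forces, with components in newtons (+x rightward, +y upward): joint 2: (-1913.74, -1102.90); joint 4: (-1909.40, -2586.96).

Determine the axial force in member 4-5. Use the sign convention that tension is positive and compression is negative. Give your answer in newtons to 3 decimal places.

1915.465

N=7 nodes, M=11 members, R=3 reactions → 2N=14, M+R=14
member 0 (0-1): L=4.1432, (cx,cy)=(0.2964,0.9551)
member 1 (0-2): L=3.0420, (cx,cy)=(1.0000,0.0000)
member 2 (1-2): L=4.3530, (cx,cy)=(0.4167,-0.9090)
member 3 (1-3): L=2.8865, (cx,cy)=(0.9929,0.1188)
member 4 (2-3): L=4.4268, (cx,cy)=(0.2376,0.9714)
member 5 (2-4): L=2.5080, (cx,cy)=(1.0000,0.0000)
member 6 (3-4): L=4.5398, (cx,cy)=(0.3207,-0.9472)
member 7 (3-5): L=3.1142, (cx,cy)=(0.9820,-0.1891)
member 8 (4-5): L=4.0420, (cx,cy)=(0.3963,0.9181)
member 9 (4-6): L=3.0500, (cx,cy)=(1.0000,0.0000)
member 10 (5-6): L=3.9835, (cx,cy)=(0.3635,-0.9316)
solve A·x = −loads:
  F[0-1] = -1706.9488 N (compression)
  F[0-2] = -3317.2147 N (compression)
  F[1-2] = +1636.9714 N (tension)
  F[1-3] = -1196.5720 N (compression)
  F[2-3] = -396.5189 N (compression)
  F[2-4] = -627.0765 N (compression)
  F[3-4] = +874.5607 N (tension)
  F[3-5] = -1591.5356 N (compression)
  F[4-5] = +1915.4645 N (tension)
  F[4-6] = +803.6421 N (tension)
  F[5-6] = -2210.8450 N (compression)
  Rx@0 = +3823.1400 N
  Ry@0 = +1630.2496 N
  Ry@6 = +2059.6104 N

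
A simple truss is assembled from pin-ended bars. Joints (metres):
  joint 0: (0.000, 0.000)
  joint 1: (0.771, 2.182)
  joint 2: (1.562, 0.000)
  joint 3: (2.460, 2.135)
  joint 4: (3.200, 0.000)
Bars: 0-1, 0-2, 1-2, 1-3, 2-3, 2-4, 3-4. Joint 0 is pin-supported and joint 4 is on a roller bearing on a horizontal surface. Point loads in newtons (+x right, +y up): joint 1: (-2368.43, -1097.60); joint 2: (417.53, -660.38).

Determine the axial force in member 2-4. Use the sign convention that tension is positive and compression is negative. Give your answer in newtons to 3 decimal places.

N=5 nodes, M=7 members, R=3 reactions → 2N=10, M+R=10
member 0 (0-1): L=2.3142, (cx,cy)=(0.3332,0.9429)
member 1 (0-2): L=1.5620, (cx,cy)=(1.0000,0.0000)
member 2 (1-2): L=2.3209, (cx,cy)=(0.3408,-0.9401)
member 3 (1-3): L=1.6897, (cx,cy)=(0.9996,-0.0278)
member 4 (2-3): L=2.3162, (cx,cy)=(0.3877,0.9218)
member 5 (2-4): L=1.6380, (cx,cy)=(1.0000,0.0000)
member 6 (3-4): L=2.2596, (cx,cy)=(0.3275,-0.9449)
solve A·x = −loads:
  F[0-1] = -2954.9677 N (compression)
  F[0-2] = -966.4255 N (compression)
  F[1-2] = +1773.0003 N (tension)
  F[1-3] = +780.0031 N (tension)
  F[2-3] = -1091.8805 N (compression)
  F[2-4] = -356.3688 N (compression)
  F[3-4] = +1088.1805 N (tension)
  Rx@0 = +1950.9000 N
  Ry@0 = +2786.1522 N
  Ry@4 = -1028.1722 N

-356.369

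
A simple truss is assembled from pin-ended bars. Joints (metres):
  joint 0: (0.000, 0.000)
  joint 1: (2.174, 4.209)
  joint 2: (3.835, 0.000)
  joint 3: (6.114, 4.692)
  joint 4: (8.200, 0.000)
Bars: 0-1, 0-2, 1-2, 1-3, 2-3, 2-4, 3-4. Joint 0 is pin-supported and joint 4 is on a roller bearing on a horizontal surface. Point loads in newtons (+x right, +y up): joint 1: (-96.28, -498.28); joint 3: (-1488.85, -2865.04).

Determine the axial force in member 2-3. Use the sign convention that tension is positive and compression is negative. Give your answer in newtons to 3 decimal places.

N=5 nodes, M=7 members, R=3 reactions → 2N=10, M+R=10
member 0 (0-1): L=4.7373, (cx,cy)=(0.4589,0.8885)
member 1 (0-2): L=3.8350, (cx,cy)=(1.0000,0.0000)
member 2 (1-2): L=4.5249, (cx,cy)=(0.3671,-0.9302)
member 3 (1-3): L=3.9695, (cx,cy)=(0.9926,0.1217)
member 4 (2-3): L=5.2162, (cx,cy)=(0.4369,0.8995)
member 5 (2-4): L=4.3650, (cx,cy)=(1.0000,0.0000)
member 6 (3-4): L=5.1348, (cx,cy)=(0.4062,-0.9138)
solve A·x = −loads:
  F[0-1] = -2246.9179 N (compression)
  F[0-2] = -553.9930 N (compression)
  F[1-2] = +1418.6611 N (tension)
  F[1-3] = -1466.5173 N (compression)
  F[2-3] = -1467.0530 N (compression)
  F[2-4] = +607.7383 N (tension)
  F[3-4] = -1495.9827 N (compression)
  Rx@0 = +1585.1300 N
  Ry@0 = +1996.3458 N
  Ry@4 = +1366.9742 N

-1467.053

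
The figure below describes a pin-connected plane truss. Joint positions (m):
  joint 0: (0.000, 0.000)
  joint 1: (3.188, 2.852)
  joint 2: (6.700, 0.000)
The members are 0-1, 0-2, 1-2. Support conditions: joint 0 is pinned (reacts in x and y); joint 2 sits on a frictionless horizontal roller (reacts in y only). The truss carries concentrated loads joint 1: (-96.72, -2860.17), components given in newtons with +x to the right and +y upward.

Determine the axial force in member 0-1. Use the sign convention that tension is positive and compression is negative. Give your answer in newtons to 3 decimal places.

-2310.364

N=3 nodes, M=3 members, R=3 reactions → 2N=6, M+R=6
member 0 (0-1): L=4.2775, (cx,cy)=(0.7453,0.6667)
member 1 (0-2): L=6.7000, (cx,cy)=(1.0000,0.0000)
member 2 (1-2): L=4.5242, (cx,cy)=(0.7763,-0.6304)
solve A·x = −loads:
  F[0-1] = -2310.3637 N (compression)
  F[0-2] = +1625.1715 N (tension)
  F[1-2] = -2093.5479 N (compression)
  Rx@0 = +96.7200 N
  Ry@0 = +1540.4123 N
  Ry@2 = +1319.7577 N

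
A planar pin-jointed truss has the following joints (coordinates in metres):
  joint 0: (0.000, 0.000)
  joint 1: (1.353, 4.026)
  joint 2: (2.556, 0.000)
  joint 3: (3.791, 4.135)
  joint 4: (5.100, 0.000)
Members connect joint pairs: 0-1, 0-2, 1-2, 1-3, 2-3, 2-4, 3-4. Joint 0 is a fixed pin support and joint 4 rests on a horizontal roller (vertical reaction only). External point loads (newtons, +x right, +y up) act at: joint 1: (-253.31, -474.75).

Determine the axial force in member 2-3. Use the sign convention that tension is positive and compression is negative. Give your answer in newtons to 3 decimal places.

N=5 nodes, M=7 members, R=3 reactions → 2N=10, M+R=10
member 0 (0-1): L=4.2473, (cx,cy)=(0.3186,0.9479)
member 1 (0-2): L=2.5560, (cx,cy)=(1.0000,0.0000)
member 2 (1-2): L=4.2019, (cx,cy)=(0.2863,-0.9581)
member 3 (1-3): L=2.4404, (cx,cy)=(0.9990,0.0447)
member 4 (2-3): L=4.3155, (cx,cy)=(0.2862,0.9582)
member 5 (2-4): L=2.5440, (cx,cy)=(1.0000,0.0000)
member 6 (3-4): L=4.3372, (cx,cy)=(0.3018,-0.9534)
solve A·x = −loads:
  F[0-1] = -578.9276 N (compression)
  F[0-2] = -68.8881 N (compression)
  F[1-2] = +79.4049 N (tension)
  F[1-3] = +46.2006 N (tension)
  F[2-3] = -79.4019 N (compression)
  F[2-4] = -23.4314 N (compression)
  F[3-4] = +77.6378 N (tension)
  Rx@0 = +253.3100 N
  Ry@0 = +548.7675 N
  Ry@4 = -74.0175 N

-79.402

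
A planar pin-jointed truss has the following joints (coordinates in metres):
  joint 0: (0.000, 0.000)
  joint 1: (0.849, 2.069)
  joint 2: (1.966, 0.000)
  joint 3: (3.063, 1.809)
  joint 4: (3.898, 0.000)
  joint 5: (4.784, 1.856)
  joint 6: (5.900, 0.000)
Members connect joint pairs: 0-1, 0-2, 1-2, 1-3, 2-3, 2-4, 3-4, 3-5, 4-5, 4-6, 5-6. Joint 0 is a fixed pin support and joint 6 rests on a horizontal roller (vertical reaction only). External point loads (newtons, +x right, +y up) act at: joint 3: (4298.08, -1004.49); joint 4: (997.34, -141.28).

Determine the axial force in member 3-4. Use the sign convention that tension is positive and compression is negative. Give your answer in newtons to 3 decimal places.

-2036.538

N=7 nodes, M=11 members, R=3 reactions → 2N=14, M+R=14
member 0 (0-1): L=2.2364, (cx,cy)=(0.3796,0.9251)
member 1 (0-2): L=1.9660, (cx,cy)=(1.0000,0.0000)
member 2 (1-2): L=2.3513, (cx,cy)=(0.4751,-0.8800)
member 3 (1-3): L=2.2292, (cx,cy)=(0.9932,-0.1166)
member 4 (2-3): L=2.1156, (cx,cy)=(0.5185,0.8551)
member 5 (2-4): L=1.9320, (cx,cy)=(1.0000,0.0000)
member 6 (3-4): L=1.9924, (cx,cy)=(0.4191,-0.9079)
member 7 (3-5): L=1.7216, (cx,cy)=(0.9996,0.0273)
member 8 (4-5): L=2.0566, (cx,cy)=(0.4308,0.9024)
member 9 (4-6): L=2.0020, (cx,cy)=(1.0000,0.0000)
member 10 (5-6): L=2.1657, (cx,cy)=(0.5153,-0.8570)
solve A·x = −loads:
  F[0-1] = +850.5618 N (tension)
  F[0-2] = +4972.5254 N (tension)
  F[1-2] = -1000.7830 N (compression)
  F[1-3] = +803.8158 N (tension)
  F[2-3] = +1029.9114 N (tension)
  F[2-4] = +3963.0588 N (tension)
  F[3-4] = -2036.5375 N (compression)
  F[3-5] = -2113.0138 N (compression)
  F[4-5] = +2205.4970 N (tension)
  F[4-6] = +1162.0946 N (tension)
  F[5-6] = -2255.1353 N (compression)
  Rx@0 = -5295.4200 N
  Ry@0 = -786.8892 N
  Ry@6 = +1932.6592 N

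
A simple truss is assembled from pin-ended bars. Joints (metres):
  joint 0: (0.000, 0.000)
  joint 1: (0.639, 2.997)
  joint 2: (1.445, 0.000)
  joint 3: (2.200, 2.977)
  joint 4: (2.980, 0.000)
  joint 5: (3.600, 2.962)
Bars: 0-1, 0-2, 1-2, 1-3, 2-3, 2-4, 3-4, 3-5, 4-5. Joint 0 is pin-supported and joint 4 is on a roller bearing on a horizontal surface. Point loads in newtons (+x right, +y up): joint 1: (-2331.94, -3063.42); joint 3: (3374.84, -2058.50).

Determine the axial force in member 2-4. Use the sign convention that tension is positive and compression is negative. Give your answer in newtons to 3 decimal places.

N=6 nodes, M=9 members, R=3 reactions → 2N=12, M+R=12
member 0 (0-1): L=3.0644, (cx,cy)=(0.2085,0.9780)
member 1 (0-2): L=1.4450, (cx,cy)=(1.0000,0.0000)
member 2 (1-2): L=3.1035, (cx,cy)=(0.2597,-0.9657)
member 3 (1-3): L=1.5611, (cx,cy)=(0.9999,-0.0128)
member 4 (2-3): L=3.0712, (cx,cy)=(0.2458,0.9693)
member 5 (2-4): L=1.5350, (cx,cy)=(1.0000,0.0000)
member 6 (3-4): L=3.0775, (cx,cy)=(0.2535,-0.9673)
member 7 (3-5): L=1.4001, (cx,cy)=(0.9999,-0.0107)
member 8 (4-5): L=3.0262, (cx,cy)=(0.2049,0.9788)
solve A·x = −loads:
  F[0-1] = -1962.2718 N (compression)
  F[0-2] = +1452.0849 N (tension)
  F[1-2] = -1214.6393 N (compression)
  F[1-3] = +2238.3900 N (tension)
  F[2-3] = +1210.0956 N (tension)
  F[2-4] = +839.1577 N (tension)
  F[3-4] = -3310.8939 N (compression)
  F[3-5] = +0.0000 N (tension)
  F[4-5] = -0.0000 N (compression)
  Rx@0 = -1042.9000 N
  Ry@0 = +1919.1348 N
  Ry@4 = +3202.7852 N

839.158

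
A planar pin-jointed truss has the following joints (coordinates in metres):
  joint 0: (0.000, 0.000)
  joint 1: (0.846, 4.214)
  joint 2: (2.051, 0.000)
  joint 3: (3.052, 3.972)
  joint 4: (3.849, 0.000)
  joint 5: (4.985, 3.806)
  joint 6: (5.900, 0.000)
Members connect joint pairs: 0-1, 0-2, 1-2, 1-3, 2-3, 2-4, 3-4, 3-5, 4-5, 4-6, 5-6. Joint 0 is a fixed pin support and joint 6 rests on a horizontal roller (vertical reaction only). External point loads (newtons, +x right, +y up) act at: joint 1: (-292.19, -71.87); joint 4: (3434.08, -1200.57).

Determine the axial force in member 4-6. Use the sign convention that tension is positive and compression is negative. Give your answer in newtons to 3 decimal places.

140.599

N=7 nodes, M=11 members, R=3 reactions → 2N=14, M+R=14
member 0 (0-1): L=4.2981, (cx,cy)=(0.1968,0.9804)
member 1 (0-2): L=2.0510, (cx,cy)=(1.0000,0.0000)
member 2 (1-2): L=4.3829, (cx,cy)=(0.2749,-0.9615)
member 3 (1-3): L=2.2192, (cx,cy)=(0.9940,-0.1090)
member 4 (2-3): L=4.0962, (cx,cy)=(0.2444,0.9697)
member 5 (2-4): L=1.7980, (cx,cy)=(1.0000,0.0000)
member 6 (3-4): L=4.0512, (cx,cy)=(0.1967,-0.9805)
member 7 (3-5): L=1.9401, (cx,cy)=(0.9963,-0.0856)
member 8 (4-5): L=3.9719, (cx,cy)=(0.2860,0.9582)
member 9 (4-6): L=2.0510, (cx,cy)=(1.0000,0.0000)
member 10 (5-6): L=3.9144, (cx,cy)=(0.2337,-0.9723)
solve A·x = −loads:
  F[0-1] = -701.3282 N (compression)
  F[0-2] = +3279.9338 N (tension)
  F[1-2] = +643.0002 N (tension)
  F[1-3] = -22.7710 N (compression)
  F[2-3] = -637.5511 N (compression)
  F[2-4] = +3612.5157 N (tension)
  F[3-4] = +654.9258 N (tension)
  F[3-5] = -308.4123 N (compression)
  F[4-5] = +582.7880 N (tension)
  F[4-6] = +140.5993 N (tension)
  F[5-6] = -601.4951 N (compression)
  Rx@0 = -3141.8900 N
  Ry@0 = +687.6083 N
  Ry@6 = +584.8317 N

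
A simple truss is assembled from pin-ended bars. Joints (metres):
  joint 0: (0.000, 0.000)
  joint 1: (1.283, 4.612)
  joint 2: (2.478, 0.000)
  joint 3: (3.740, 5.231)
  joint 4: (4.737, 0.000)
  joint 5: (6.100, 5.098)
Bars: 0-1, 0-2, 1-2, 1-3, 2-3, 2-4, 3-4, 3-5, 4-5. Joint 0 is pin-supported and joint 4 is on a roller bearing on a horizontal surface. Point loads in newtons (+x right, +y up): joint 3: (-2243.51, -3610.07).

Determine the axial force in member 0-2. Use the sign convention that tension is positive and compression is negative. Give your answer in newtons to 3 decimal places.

N=6 nodes, M=9 members, R=3 reactions → 2N=12, M+R=12
member 0 (0-1): L=4.7871, (cx,cy)=(0.2680,0.9634)
member 1 (0-2): L=2.4780, (cx,cy)=(1.0000,0.0000)
member 2 (1-2): L=4.7643, (cx,cy)=(0.2508,-0.9680)
member 3 (1-3): L=2.5338, (cx,cy)=(0.9697,0.2443)
member 4 (2-3): L=5.3811, (cx,cy)=(0.2345,0.9721)
member 5 (2-4): L=2.2590, (cx,cy)=(1.0000,0.0000)
member 6 (3-4): L=5.3252, (cx,cy)=(0.1872,-0.9823)
member 7 (3-5): L=2.3637, (cx,cy)=(0.9984,-0.0563)
member 8 (4-5): L=5.2771, (cx,cy)=(0.2583,0.9661)
solve A·x = −loads:
  F[0-1] = -3360.2195 N (compression)
  F[0-2] = -1342.9370 N (compression)
  F[1-2] = +2919.2556 N (tension)
  F[1-3] = -1683.8114 N (compression)
  F[2-3] = -2907.0117 N (compression)
  F[2-4] = +71.0499 N (tension)
  F[3-4] = -379.4909 N (compression)
  F[3-5] = +0.0000 N (tension)
  F[4-5] = -0.0000 N (compression)
  Rx@0 = +2243.5100 N
  Ry@0 = +3237.2896 N
  Ry@4 = +372.7804 N

-1342.937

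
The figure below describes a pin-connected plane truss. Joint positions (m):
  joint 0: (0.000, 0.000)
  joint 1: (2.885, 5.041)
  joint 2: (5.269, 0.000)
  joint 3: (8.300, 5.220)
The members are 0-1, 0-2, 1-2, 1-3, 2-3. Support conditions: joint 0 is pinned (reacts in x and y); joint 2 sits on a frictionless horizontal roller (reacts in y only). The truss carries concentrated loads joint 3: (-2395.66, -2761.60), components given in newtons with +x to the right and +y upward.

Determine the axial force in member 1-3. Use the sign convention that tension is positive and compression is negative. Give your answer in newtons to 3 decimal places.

-808.076

N=4 nodes, M=5 members, R=3 reactions → 2N=8, M+R=8
member 0 (0-1): L=5.8082, (cx,cy)=(0.4967,0.8679)
member 1 (0-2): L=5.2690, (cx,cy)=(1.0000,0.0000)
member 2 (1-2): L=5.5763, (cx,cy)=(0.4275,-0.9040)
member 3 (1-3): L=5.4180, (cx,cy)=(0.9995,0.0330)
member 4 (2-3): L=6.0362, (cx,cy)=(0.5021,0.8648)
solve A·x = −loads:
  F[0-1] = -904.1981 N (compression)
  F[0-2] = -1946.5325 N (compression)
  F[1-2] = +838.5682 N (tension)
  F[1-3] = -808.0763 N (compression)
  F[2-3] = -3162.5172 N (compression)
  Rx@0 = +2395.6600 N
  Ry@0 = +784.7667 N
  Ry@2 = +1976.8333 N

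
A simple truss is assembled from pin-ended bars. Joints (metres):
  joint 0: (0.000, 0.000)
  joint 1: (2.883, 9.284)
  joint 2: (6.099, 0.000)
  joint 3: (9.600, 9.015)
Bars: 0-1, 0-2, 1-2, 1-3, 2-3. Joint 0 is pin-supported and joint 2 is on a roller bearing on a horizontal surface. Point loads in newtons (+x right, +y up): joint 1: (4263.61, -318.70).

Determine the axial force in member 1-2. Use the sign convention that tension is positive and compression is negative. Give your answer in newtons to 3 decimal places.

N=4 nodes, M=5 members, R=3 reactions → 2N=8, M+R=8
member 0 (0-1): L=9.7213, (cx,cy)=(0.2966,0.9550)
member 1 (0-2): L=6.0990, (cx,cy)=(1.0000,0.0000)
member 2 (1-2): L=9.8252, (cx,cy)=(0.3273,-0.9449)
member 3 (1-3): L=6.7224, (cx,cy)=(0.9992,-0.0400)
member 4 (2-3): L=9.6709, (cx,cy)=(0.3620,0.9322)
solve A·x = −loads:
  F[0-1] = +6619.8982 N (tension)
  F[0-2] = +2300.3851 N (tension)
  F[1-2] = -7027.9328 N (compression)
  F[1-3] = -0.0000 N (compression)
  F[2-3] = +0.0000 N (tension)
  Rx@0 = -4263.6100 N
  Ry@0 = -6322.0882 N
  Ry@2 = +6640.7882 N

-7027.933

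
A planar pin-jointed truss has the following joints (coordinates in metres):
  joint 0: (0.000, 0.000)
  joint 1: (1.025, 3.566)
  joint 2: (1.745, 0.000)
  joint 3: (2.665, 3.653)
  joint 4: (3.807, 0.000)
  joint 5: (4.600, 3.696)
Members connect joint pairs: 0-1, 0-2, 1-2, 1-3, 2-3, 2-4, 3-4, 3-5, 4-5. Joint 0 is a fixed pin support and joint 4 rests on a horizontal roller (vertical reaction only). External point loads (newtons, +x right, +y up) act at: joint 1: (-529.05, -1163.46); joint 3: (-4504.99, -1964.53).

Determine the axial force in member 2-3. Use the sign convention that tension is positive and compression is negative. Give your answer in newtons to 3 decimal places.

N=6 nodes, M=9 members, R=3 reactions → 2N=12, M+R=12
member 0 (0-1): L=3.7104, (cx,cy)=(0.2763,0.9611)
member 1 (0-2): L=1.7450, (cx,cy)=(1.0000,0.0000)
member 2 (1-2): L=3.6380, (cx,cy)=(0.1979,-0.9802)
member 3 (1-3): L=1.6423, (cx,cy)=(0.9986,0.0530)
member 4 (2-3): L=3.7671, (cx,cy)=(0.2442,0.9697)
member 5 (2-4): L=2.0620, (cx,cy)=(1.0000,0.0000)
member 6 (3-4): L=3.8273, (cx,cy)=(0.2984,-0.9544)
member 7 (3-5): L=1.9355, (cx,cy)=(0.9998,0.0222)
member 8 (4-5): L=3.7801, (cx,cy)=(0.2098,0.9777)
solve A·x = −loads:
  F[0-1] = -6511.2114 N (compression)
  F[0-2] = -3235.3086 N (compression)
  F[1-2] = +5074.1099 N (tension)
  F[1-3] = -2277.1115 N (compression)
  F[2-3] = -5129.0525 N (compression)
  F[2-4] = -978.4499 N (compression)
  F[3-4] = +3279.2170 N (tension)
  F[3-5] = +0.0000 N (tension)
  F[4-5] = -0.0000 N (compression)
  Rx@0 = +5034.0400 N
  Ry@0 = +6257.8302 N
  Ry@4 = -3129.8402 N

-5129.053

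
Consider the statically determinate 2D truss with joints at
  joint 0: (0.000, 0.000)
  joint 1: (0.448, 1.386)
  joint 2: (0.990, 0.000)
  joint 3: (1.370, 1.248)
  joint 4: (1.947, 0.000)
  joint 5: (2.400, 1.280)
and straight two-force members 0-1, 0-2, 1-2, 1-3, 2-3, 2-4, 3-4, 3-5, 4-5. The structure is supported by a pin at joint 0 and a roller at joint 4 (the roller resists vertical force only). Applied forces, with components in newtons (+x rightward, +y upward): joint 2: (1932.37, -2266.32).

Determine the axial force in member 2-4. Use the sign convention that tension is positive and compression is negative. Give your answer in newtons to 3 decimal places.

532.785

N=6 nodes, M=9 members, R=3 reactions → 2N=12, M+R=12
member 0 (0-1): L=1.4566, (cx,cy)=(0.3076,0.9515)
member 1 (0-2): L=0.9900, (cx,cy)=(1.0000,0.0000)
member 2 (1-2): L=1.4882, (cx,cy)=(0.3642,-0.9313)
member 3 (1-3): L=0.9323, (cx,cy)=(0.9890,-0.1480)
member 4 (2-3): L=1.3046, (cx,cy)=(0.2913,0.9566)
member 5 (2-4): L=0.9570, (cx,cy)=(1.0000,0.0000)
member 6 (3-4): L=1.3749, (cx,cy)=(0.4197,-0.9077)
member 7 (3-5): L=1.0305, (cx,cy)=(0.9995,0.0311)
member 8 (4-5): L=1.3578, (cx,cy)=(0.3336,0.9427)
solve A·x = −loads:
  F[0-1] = -1170.7010 N (compression)
  F[0-2] = +2292.4359 N (tension)
  F[1-2] = +1331.9250 N (tension)
  F[1-3] = -854.5628 N (compression)
  F[2-3] = +1072.3703 N (tension)
  F[2-4] = +532.7846 N (tension)
  F[3-4] = -1269.5697 N (compression)
  F[3-5] = -0.0000 N (tension)
  F[4-5] = +0.0000 N (tension)
  Rx@0 = -1932.3700 N
  Ry@0 = +1113.9539 N
  Ry@4 = +1152.3661 N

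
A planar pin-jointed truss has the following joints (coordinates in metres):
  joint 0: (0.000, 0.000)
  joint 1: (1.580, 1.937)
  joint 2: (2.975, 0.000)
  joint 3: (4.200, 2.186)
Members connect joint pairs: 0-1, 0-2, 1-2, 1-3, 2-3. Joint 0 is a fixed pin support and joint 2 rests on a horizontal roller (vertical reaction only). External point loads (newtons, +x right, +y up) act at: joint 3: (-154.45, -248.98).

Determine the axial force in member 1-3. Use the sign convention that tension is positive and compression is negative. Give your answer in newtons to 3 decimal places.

-15.836

N=4 nodes, M=5 members, R=3 reactions → 2N=8, M+R=8
member 0 (0-1): L=2.4997, (cx,cy)=(0.6321,0.7749)
member 1 (0-2): L=2.9750, (cx,cy)=(1.0000,0.0000)
member 2 (1-2): L=2.3870, (cx,cy)=(0.5844,-0.8115)
member 3 (1-3): L=2.6318, (cx,cy)=(0.9955,0.0946)
member 4 (2-3): L=2.5058, (cx,cy)=(0.4889,0.8724)
solve A·x = −loads:
  F[0-1] = -14.1529 N (compression)
  F[0-2] = -145.5042 N (compression)
  F[1-2] = +11.6688 N (tension)
  F[1-3] = -15.8362 N (compression)
  F[2-3] = -283.6912 N (compression)
  Rx@0 = +154.4500 N
  Ry@0 = +10.9671 N
  Ry@2 = +238.0129 N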